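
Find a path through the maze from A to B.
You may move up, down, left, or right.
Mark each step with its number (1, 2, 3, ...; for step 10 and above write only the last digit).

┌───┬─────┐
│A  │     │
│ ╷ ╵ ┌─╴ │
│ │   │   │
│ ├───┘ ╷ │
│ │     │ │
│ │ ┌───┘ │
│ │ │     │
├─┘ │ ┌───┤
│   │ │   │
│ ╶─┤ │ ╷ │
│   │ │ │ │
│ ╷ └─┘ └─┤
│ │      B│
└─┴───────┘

Finding the shortest path through the maze:
Path length: 20 steps
Directions: right → down → right → up → right → right → down → left → down → left → left → down → down → left → down → right → down → right → right → right

Solution:

┌───┬─────┐
│A 1│4 5 6│
│ ╷ ╵ ┌─╴ │
│ │2 3│8 7│
│ ├───┘ ╷ │
│ │1 0 9│ │
│ │ ┌───┘ │
│ │2│     │
├─┘ │ ┌───┤
│4 3│ │   │
│ ╶─┤ │ ╷ │
│5 6│ │ │ │
│ ╷ └─┘ └─┤
│ │7 8 9 B│
└─┴───────┘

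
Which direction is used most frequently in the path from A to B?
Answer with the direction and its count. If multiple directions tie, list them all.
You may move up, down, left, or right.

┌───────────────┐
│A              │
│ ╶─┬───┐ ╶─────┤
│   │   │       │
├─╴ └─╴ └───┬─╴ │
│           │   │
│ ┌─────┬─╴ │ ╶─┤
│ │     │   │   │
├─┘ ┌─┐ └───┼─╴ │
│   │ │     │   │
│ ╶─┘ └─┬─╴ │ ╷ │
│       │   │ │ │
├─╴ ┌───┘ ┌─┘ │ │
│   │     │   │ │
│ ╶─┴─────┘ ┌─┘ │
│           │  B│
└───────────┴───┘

Directions: right, right, right, right, down, right, right, right, down, left, down, right, down, down, down, down
Counts: {'right': 8, 'down': 7, 'left': 1}
Most common: right (8 times)

Solution:

┌───────────────┐
│A → → → ↓      │
│ ╶─┬───┐ ╶─────┤
│   │   │↳ → → ↓│
├─╴ └─╴ └───┬─╴ │
│           │↓ ↲│
│ ┌─────┬─╴ │ ╶─┤
│ │     │   │↳ ↓│
├─┘ ┌─┐ └───┼─╴ │
│   │ │     │  ↓│
│ ╶─┘ └─┬─╴ │ ╷ │
│       │   │ │↓│
├─╴ ┌───┘ ┌─┘ │ │
│   │     │   │↓│
│ ╶─┴─────┘ ┌─┘ │
│           │  B│
└───────────┴───┘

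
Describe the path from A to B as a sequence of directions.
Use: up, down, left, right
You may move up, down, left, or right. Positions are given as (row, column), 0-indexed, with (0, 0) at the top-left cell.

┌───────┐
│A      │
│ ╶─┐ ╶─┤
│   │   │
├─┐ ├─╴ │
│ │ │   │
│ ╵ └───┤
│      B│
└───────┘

Finding the path and converting it to directions:
Path through cells: (0,0) → (1,0) → (1,1) → (2,1) → (3,1) → (3,2) → (3,3)
Directions: down, right, down, down, right, right

Solution:

┌───────┐
│A      │
│ ╶─┐ ╶─┤
│↳ ↓│   │
├─┐ ├─╴ │
│ │↓│   │
│ ╵ └───┤
│  ↳ → B│
└───────┘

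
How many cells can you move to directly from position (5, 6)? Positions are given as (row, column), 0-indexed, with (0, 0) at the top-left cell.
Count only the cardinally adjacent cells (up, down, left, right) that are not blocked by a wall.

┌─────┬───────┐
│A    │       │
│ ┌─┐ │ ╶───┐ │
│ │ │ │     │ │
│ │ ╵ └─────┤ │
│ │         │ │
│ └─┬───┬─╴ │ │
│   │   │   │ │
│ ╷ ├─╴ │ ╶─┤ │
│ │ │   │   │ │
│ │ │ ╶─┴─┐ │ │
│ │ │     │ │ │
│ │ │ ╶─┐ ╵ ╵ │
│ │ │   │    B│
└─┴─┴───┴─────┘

Checking passable neighbors of (5, 6):
Neighbors: (4, 6), (6, 6)
Count: 2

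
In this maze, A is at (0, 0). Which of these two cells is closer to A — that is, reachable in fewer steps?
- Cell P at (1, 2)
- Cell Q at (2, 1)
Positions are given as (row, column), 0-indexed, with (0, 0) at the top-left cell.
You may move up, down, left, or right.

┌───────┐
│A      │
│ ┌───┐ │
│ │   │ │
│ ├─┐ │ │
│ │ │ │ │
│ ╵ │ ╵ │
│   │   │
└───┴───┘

Shortest path A → P at (1, 2): 9 steps
Shortest path A → Q at (2, 1): 5 steps

Q is closer (5 steps vs 9 steps).

Path to P:

┌───────┐
│A → → ↓│
│ ┌───┐ │
│ │  P│↓│
│ ├─┐ │ │
│ │ │↑│↓│
│ ╵ │ ╵ │
│   │↑ ↲│
└───┴───┘

Path to Q:

┌───────┐
│A      │
│ ┌───┐ │
│↓│   │ │
│ ├─┐ │ │
│↓│Q│ │ │
│ ╵ │ ╵ │
│↳ ↑│   │
└───┴───┘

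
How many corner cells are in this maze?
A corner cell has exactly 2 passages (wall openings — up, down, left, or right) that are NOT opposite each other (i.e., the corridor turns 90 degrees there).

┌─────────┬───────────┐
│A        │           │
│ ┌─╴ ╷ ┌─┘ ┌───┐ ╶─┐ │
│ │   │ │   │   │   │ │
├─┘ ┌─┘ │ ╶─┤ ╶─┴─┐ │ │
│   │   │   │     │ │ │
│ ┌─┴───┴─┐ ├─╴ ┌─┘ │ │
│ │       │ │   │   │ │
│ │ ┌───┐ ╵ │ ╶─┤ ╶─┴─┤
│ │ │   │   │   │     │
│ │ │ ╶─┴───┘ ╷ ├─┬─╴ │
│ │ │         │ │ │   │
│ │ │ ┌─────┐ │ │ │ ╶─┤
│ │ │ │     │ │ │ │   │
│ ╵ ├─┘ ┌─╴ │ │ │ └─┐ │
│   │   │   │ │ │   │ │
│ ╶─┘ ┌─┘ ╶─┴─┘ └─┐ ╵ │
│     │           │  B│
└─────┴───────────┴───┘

Counting corner cells (2 non-opposite passages):
Total corners: 45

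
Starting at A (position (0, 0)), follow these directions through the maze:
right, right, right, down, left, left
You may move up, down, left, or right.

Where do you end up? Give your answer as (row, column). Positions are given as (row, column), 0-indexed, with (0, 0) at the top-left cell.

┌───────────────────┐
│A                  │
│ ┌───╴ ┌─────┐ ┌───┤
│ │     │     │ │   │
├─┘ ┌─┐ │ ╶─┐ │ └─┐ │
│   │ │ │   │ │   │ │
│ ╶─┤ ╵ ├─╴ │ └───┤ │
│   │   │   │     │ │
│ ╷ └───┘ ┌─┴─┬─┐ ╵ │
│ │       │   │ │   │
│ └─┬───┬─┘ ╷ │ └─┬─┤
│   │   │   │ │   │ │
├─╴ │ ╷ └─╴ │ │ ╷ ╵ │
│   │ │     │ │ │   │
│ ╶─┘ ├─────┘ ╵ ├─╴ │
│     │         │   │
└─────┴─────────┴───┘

Following directions step by step:
Start: (0, 0)
  right: (0, 0) → (0, 1)
  right: (0, 1) → (0, 2)
  right: (0, 2) → (0, 3)
  down: (0, 3) → (1, 3)
  left: (1, 3) → (1, 2)
  left: (1, 2) → (1, 1)
Final position: (1, 1)

Path taken:

┌───────────────────┐
│A → → ↓            │
│ ┌───╴ ┌─────┐ ┌───┤
│ │B ← ↲│     │ │   │
├─┘ ┌─┐ │ ╶─┐ │ └─┐ │
│   │ │ │   │ │   │ │
│ ╶─┤ ╵ ├─╴ │ └───┤ │
│   │   │   │     │ │
│ ╷ └───┘ ┌─┴─┬─┐ ╵ │
│ │       │   │ │   │
│ └─┬───┬─┘ ╷ │ └─┬─┤
│   │   │   │ │   │ │
├─╴ │ ╷ └─╴ │ │ ╷ ╵ │
│   │ │     │ │ │   │
│ ╶─┘ ├─────┘ ╵ ├─╴ │
│     │         │   │
└─────┴─────────┴───┘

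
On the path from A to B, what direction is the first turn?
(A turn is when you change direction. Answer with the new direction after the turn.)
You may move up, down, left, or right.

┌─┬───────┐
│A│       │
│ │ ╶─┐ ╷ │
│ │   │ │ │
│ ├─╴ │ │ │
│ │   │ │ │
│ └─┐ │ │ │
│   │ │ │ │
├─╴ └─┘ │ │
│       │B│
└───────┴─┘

Directions: down, down, down, right, down, right, right, up, up, up, up, right, down, down, down, down
First turn direction: right

Solution:

┌─┬───────┐
│A│    ↱ ↓│
│ │ ╶─┐ ╷ │
│↓│   │↑│↓│
│ ├─╴ │ │ │
│↓│   │↑│↓│
│ └─┐ │ │ │
│↳ ↓│ │↑│↓│
├─╴ └─┘ │ │
│  ↳ → ↑│B│
└───────┴─┘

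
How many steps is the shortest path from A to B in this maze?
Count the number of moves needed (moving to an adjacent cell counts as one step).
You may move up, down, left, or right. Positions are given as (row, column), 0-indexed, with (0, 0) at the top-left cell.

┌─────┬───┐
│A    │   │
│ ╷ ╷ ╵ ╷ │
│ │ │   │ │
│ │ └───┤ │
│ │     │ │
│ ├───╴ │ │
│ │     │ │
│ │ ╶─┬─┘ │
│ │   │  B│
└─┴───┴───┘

Using BFS to find shortest path:
Start: (0, 0), End: (4, 4)
Path found:
(0,0) → (0,1) → (0,2) → (1,2) → (1,3) → (0,3) → (0,4) → (1,4) → (2,4) → (3,4) → (4,4)
Number of steps: 10

Solution:

┌─────┬───┐
│A → ↓│↱ ↓│
│ ╷ ╷ ╵ ╷ │
│ │ │↳ ↑│↓│
│ │ └───┤ │
│ │     │↓│
│ ├───╴ │ │
│ │     │↓│
│ │ ╶─┬─┘ │
│ │   │  B│
└─┴───┴───┘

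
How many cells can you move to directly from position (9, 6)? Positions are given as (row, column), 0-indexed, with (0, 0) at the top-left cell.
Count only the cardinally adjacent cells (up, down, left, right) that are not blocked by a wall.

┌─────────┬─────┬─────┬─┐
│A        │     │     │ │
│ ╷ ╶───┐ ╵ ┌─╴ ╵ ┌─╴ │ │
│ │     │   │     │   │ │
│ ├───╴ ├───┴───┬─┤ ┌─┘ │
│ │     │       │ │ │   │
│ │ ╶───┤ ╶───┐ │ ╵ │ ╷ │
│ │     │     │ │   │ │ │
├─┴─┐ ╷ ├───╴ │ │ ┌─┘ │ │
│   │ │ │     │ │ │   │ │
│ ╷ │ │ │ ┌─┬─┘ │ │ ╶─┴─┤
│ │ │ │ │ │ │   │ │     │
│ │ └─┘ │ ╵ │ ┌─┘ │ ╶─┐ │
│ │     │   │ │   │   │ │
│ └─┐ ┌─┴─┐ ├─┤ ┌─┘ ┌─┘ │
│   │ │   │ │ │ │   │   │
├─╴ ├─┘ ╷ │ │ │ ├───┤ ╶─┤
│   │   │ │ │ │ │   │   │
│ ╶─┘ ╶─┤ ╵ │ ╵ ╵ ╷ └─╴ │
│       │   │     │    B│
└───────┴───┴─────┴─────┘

Checking passable neighbors of (9, 6):
Neighbors: (8, 6), (9, 7)
Count: 2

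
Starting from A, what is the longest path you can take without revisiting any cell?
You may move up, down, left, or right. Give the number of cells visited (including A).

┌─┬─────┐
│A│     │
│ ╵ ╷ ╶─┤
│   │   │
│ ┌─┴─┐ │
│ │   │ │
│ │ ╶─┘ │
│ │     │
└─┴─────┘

Finding longest simple path using DFS:
Start: (0, 0)
Longest path visits 13 cells
Path: A → down → right → up → right → down → right → down → down → left → left → up → right

Solution:

┌─┬─────┐
│A│↱ ↓  │
│ ╵ ╷ ╶─┤
│↳ ↑│↳ ↓│
│ ┌─┴─┐ │
│ │↱ B│↓│
│ │ ╶─┘ │
│ │↑ ← ↲│
└─┴─────┘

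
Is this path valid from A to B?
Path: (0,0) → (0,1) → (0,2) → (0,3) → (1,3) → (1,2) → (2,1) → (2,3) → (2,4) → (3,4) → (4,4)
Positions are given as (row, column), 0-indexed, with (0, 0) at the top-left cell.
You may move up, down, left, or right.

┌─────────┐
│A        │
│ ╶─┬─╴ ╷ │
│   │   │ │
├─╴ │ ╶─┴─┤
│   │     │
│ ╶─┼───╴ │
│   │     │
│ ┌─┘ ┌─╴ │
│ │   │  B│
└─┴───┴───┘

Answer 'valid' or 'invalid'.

Checking path validity:
Result: Invalid move at step 6: cannot move from (1, 2) to (2, 1).

invalid

Correct solution:

┌─────────┐
│A → → ↓  │
│ ╶─┬─╴ ╷ │
│   │↓ ↲│ │
├─╴ │ ╶─┴─┤
│   │↳ → ↓│
│ ╶─┼───╴ │
│   │    ↓│
│ ┌─┘ ┌─╴ │
│ │   │  B│
└─┴───┴───┘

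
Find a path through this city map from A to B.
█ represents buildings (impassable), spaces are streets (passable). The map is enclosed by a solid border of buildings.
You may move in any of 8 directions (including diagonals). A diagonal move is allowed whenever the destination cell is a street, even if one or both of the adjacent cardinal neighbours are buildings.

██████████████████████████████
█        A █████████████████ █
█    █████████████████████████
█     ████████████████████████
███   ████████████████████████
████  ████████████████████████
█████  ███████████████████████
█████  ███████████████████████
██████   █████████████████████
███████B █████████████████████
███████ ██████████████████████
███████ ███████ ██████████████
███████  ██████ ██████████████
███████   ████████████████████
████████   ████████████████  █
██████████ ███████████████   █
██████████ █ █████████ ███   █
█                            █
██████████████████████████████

Finding the shortest path from A to B:
Movement: 8-directional
Path length: 12 steps
Directions: left → left → left → left → down-left → down → down → down → down-right → down → down-right → down-right

Solution:

██████████████████████████████
█    ↙←←←A █████████████████ █
█   ↓█████████████████████████
█   ↓ ████████████████████████
███ ↓ ████████████████████████
████↘ ████████████████████████
█████↓ ███████████████████████
█████↘ ███████████████████████
██████↘  █████████████████████
███████B █████████████████████
███████ ██████████████████████
███████ ███████ ██████████████
███████  ██████ ██████████████
███████   ████████████████████
████████   ████████████████  █
██████████ ███████████████   █
██████████ █ █████████ ███   █
█                            █
██████████████████████████████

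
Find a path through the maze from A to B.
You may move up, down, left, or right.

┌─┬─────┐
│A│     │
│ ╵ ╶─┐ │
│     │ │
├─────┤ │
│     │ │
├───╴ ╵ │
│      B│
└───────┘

Finding the shortest path through the maze:
Path length: 8 steps
Directions: down → right → up → right → right → down → down → down

Solution:

┌─┬─────┐
│A│↱ → ↓│
│ ╵ ╶─┐ │
│↳ ↑  │↓│
├─────┤ │
│     │↓│
├───╴ ╵ │
│      B│
└───────┘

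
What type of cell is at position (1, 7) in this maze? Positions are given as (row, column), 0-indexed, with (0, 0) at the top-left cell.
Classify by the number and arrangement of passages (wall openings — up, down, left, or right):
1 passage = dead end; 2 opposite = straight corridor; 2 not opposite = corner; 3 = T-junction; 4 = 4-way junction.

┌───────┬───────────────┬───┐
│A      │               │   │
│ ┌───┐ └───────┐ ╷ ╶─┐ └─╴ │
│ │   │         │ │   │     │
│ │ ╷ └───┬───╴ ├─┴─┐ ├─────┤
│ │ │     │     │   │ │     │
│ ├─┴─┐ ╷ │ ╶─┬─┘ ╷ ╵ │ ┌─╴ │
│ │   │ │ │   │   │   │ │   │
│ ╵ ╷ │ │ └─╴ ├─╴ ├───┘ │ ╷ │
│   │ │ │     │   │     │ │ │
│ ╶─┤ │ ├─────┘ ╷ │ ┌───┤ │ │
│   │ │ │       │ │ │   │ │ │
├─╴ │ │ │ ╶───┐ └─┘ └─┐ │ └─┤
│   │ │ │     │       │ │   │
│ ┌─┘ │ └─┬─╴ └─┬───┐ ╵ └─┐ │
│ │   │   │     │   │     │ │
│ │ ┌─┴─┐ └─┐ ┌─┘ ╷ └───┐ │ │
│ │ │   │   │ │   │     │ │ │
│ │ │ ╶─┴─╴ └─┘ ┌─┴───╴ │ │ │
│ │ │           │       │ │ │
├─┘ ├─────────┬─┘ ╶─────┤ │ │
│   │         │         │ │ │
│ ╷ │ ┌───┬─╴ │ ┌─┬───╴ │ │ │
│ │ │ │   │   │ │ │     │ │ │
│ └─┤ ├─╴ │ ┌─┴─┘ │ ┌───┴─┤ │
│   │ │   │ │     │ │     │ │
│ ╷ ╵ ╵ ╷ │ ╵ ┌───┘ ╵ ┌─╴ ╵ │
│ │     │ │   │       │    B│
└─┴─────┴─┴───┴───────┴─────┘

Checking cell at (1, 7):
Number of passages: 2
Cell type: corner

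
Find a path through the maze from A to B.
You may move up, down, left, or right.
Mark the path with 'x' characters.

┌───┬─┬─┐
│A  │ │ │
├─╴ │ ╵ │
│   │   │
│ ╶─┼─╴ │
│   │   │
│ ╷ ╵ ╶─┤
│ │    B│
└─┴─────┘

Finding the shortest path through the maze:
Path length: 8 steps
Directions: right → down → left → down → right → down → right → right

Solution:

┌───┬─┬─┐
│A x│ │ │
├─╴ │ ╵ │
│x x│   │
│ ╶─┼─╴ │
│x x│   │
│ ╷ ╵ ╶─┤
│ │x x B│
└─┴─────┘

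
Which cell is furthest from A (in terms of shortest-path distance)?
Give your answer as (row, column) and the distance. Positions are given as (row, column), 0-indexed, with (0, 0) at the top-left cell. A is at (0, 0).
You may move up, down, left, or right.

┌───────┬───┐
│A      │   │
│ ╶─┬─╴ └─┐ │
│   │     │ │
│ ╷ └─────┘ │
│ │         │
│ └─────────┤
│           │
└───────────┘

Computing BFS distances from A to all cells:
Furthest cell: (0, 4)
Distance: 10 steps

Path from A to the furthest cell:

┌───────┬───┐
│A      │B ↰│
│ ╶─┬─╴ └─┐ │
│↳ ↓│     │↑│
│ ╷ └─────┘ │
│ │↳ → → → ↑│
│ └─────────┤
│           │
└───────────┘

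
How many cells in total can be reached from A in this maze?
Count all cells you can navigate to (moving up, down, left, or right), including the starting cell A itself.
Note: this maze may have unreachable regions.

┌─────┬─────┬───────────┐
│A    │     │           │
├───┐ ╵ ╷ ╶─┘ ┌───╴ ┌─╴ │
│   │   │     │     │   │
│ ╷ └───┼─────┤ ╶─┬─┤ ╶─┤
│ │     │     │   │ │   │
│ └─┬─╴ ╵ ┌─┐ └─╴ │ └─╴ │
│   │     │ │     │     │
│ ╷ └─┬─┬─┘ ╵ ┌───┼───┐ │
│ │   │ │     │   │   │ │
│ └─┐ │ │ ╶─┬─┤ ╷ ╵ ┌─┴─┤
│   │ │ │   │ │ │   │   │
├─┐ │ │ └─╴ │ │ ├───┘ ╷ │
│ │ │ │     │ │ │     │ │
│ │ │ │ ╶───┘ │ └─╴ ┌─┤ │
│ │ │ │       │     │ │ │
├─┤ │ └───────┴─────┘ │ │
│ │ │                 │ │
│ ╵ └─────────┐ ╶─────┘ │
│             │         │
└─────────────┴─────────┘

Using BFS/flood-fill to find all reachable cells from A:
Maze size: 10 × 12 = 120 total cells
2 cell(s) are walled off and cannot be reached from A.
Reachable cells: 118

Reachable region (· marks reachable cells):

┌─────┬─────┬───────────┐
│A · ·│· · ·│· · · · · ·│
├───┐ ╵ ╷ ╶─┘ ┌───╴ ┌─╴ │
│· ·│· ·│· · ·│· · ·│· ·│
│ ╷ └───┼─────┤ ╶─┬─┤ ╶─┤
│·│· · ·│· · ·│· ·│·│· ·│
│ └─┬─╴ ╵ ┌─┐ └─╴ │ └─╴ │
│· ·│· · ·│·│· · ·│· · ·│
│ ╷ └─┬─┬─┘ ╵ ┌───┼───┐ │
│·│· ·│·│· · ·│· ·│· ·│·│
│ └─┐ │ │ ╶─┬─┤ ╷ ╵ ┌─┴─┤
│· ·│·│·│· ·│·│·│· ·│· ·│
├─┐ │ │ └─╴ │ │ ├───┘ ╷ │
│ │·│·│· · ·│·│·│· · ·│·│
│ │ │ │ ╶───┘ │ └─╴ ┌─┤ │
│ │·│·│· · · ·│· · ·│·│·│
├─┤ │ └───────┴─────┘ │ │
│·│·│· · · · · · · · ·│·│
│ ╵ └─────────┐ ╶─────┘ │
│· · · · · · ·│· · · · ·│
└─────────────┴─────────┘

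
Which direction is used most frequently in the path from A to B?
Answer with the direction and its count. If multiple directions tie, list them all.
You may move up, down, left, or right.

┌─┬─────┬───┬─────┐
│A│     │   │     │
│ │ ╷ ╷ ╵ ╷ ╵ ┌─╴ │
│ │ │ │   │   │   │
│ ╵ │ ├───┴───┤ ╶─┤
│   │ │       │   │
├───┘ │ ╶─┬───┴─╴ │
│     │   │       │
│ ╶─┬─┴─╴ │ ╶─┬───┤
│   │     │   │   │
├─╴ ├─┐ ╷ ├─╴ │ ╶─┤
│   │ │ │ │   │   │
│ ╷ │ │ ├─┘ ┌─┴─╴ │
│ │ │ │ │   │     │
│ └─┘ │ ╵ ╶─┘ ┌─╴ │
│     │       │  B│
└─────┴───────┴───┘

Directions: down, down, right, up, up, right, right, down, right, up, right, down, right, up, right, right, down, left, down, right, down, left, left, left, down, right, down, left, down, left, down, right, right, up, right, right, down
Counts: {'down': 12, 'right': 14, 'up': 5, 'left': 6}
Most common: right (14 times)

Solution:

┌─┬─────┬───┬─────┐
│A│↱ → ↓│↱ ↓│↱ → ↓│
│ │ ╷ ╷ ╵ ╷ ╵ ┌─╴ │
│↓│↑│ │↳ ↑│↳ ↑│↓ ↲│
│ ╵ │ ├───┴───┤ ╶─┤
│↳ ↑│ │       │↳ ↓│
├───┘ │ ╶─┬───┴─╴ │
│     │   │↓ ← ← ↲│
│ ╶─┬─┴─╴ │ ╶─┬───┤
│   │     │↳ ↓│   │
├─╴ ├─┐ ╷ ├─╴ │ ╶─┤
│   │ │ │ │↓ ↲│   │
│ ╷ │ │ ├─┘ ┌─┴─╴ │
│ │ │ │ │↓ ↲│↱ → ↓│
│ └─┘ │ ╵ ╶─┘ ┌─╴ │
│     │  ↳ → ↑│  B│
└─────┴───────┴───┘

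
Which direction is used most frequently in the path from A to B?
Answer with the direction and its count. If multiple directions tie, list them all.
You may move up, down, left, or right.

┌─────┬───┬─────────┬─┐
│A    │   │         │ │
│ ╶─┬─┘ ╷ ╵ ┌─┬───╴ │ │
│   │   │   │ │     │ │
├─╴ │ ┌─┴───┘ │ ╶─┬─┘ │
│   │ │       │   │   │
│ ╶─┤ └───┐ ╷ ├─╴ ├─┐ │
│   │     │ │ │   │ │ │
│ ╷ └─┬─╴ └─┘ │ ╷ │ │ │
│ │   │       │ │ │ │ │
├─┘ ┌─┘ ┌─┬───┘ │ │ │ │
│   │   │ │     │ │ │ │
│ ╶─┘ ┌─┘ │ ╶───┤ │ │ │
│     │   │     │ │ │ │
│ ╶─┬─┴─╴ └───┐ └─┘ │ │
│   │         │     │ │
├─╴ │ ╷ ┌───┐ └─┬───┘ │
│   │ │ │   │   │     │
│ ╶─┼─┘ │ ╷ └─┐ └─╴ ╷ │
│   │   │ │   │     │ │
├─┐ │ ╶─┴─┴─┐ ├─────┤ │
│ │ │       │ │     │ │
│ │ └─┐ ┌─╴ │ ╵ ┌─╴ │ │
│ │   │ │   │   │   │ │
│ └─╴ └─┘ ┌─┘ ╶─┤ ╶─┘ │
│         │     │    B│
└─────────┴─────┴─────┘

Directions: down, right, down, left, down, right, down, down, left, down, down, right, down, left, down, right, down, down, right, down, right, right, up, right, up, left, left, left, up, right, up, up, right, right, right, down, right, down, right, right, up, right, down, down, down, down
Counts: {'down': 18, 'right': 16, 'left': 6, 'up': 6}
Most common: down (18 times)

Solution:

┌─────┬───┬─────────┬─┐
│A    │   │         │ │
│ ╶─┬─┘ ╷ ╵ ┌─┬───╴ │ │
│↳ ↓│   │   │ │     │ │
├─╴ │ ┌─┴───┘ │ ╶─┬─┘ │
│↓ ↲│ │       │   │   │
│ ╶─┤ └───┐ ╷ ├─╴ ├─┐ │
│↳ ↓│     │ │ │   │ │ │
│ ╷ └─┬─╴ └─┘ │ ╷ │ │ │
│ │↓  │       │ │ │ │ │
├─┘ ┌─┘ ┌─┬───┘ │ │ │ │
│↓ ↲│   │ │     │ │ │ │
│ ╶─┘ ┌─┘ │ ╶───┤ │ │ │
│↓    │   │     │ │ │ │
│ ╶─┬─┴─╴ └───┐ └─┘ │ │
│↳ ↓│  ↱ → → ↓│     │ │
├─╴ │ ╷ ┌───┐ └─┬───┘ │
│↓ ↲│ │↑│   │↳ ↓│  ↱ ↓│
│ ╶─┼─┘ │ ╷ └─┐ └─╴ ╷ │
│↳ ↓│↱ ↑│ │   │↳ → ↑│↓│
├─┐ │ ╶─┴─┴─┐ ├─────┤ │
│ │↓│↑ ← ← ↰│ │     │↓│
│ │ └─┐ ┌─╴ │ ╵ ┌─╴ │ │
│ │↳ ↓│ │↱ ↑│   │   │↓│
│ └─╴ └─┘ ┌─┘ ╶─┤ ╶─┘ │
│    ↳ → ↑│     │    B│
└─────────┴─────┴─────┘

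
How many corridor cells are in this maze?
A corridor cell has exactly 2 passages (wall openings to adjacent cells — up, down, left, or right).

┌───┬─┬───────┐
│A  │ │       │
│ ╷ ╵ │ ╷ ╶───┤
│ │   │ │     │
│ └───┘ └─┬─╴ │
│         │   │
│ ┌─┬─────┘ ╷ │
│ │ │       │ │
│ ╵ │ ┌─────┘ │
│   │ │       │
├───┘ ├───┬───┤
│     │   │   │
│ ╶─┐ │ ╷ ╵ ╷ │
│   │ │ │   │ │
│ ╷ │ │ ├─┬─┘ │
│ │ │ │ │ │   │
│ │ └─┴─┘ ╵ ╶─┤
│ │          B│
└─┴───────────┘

Counting cells with exactly 2 passages:
Total corridor cells: 45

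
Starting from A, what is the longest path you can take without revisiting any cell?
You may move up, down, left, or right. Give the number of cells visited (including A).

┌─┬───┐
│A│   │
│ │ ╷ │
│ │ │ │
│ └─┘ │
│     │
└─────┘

Finding longest simple path using DFS:
Start: (0, 0)
Longest path visits 9 cells
Path: A → down → down → right → right → up → up → left → down

Solution:

┌─┬───┐
│A│↓ ↰│
│ │ ╷ │
│↓│B│↑│
│ └─┘ │
│↳ → ↑│
└─────┘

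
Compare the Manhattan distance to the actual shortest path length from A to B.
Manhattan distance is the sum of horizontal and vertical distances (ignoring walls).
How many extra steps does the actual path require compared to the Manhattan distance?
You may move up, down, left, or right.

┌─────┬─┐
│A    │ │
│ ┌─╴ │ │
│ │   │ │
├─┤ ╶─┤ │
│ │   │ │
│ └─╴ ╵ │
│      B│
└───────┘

Manhattan distance: |3 - 0| + |3 - 0| = 6
Actual path length: 8
Extra steps: 8 - 6 = 2

Solution:

┌─────┬─┐
│A → ↓│ │
│ ┌─╴ │ │
│ │↓ ↲│ │
├─┤ ╶─┤ │
│ │↳ ↓│ │
│ └─╴ ╵ │
│    ↳ B│
└───────┘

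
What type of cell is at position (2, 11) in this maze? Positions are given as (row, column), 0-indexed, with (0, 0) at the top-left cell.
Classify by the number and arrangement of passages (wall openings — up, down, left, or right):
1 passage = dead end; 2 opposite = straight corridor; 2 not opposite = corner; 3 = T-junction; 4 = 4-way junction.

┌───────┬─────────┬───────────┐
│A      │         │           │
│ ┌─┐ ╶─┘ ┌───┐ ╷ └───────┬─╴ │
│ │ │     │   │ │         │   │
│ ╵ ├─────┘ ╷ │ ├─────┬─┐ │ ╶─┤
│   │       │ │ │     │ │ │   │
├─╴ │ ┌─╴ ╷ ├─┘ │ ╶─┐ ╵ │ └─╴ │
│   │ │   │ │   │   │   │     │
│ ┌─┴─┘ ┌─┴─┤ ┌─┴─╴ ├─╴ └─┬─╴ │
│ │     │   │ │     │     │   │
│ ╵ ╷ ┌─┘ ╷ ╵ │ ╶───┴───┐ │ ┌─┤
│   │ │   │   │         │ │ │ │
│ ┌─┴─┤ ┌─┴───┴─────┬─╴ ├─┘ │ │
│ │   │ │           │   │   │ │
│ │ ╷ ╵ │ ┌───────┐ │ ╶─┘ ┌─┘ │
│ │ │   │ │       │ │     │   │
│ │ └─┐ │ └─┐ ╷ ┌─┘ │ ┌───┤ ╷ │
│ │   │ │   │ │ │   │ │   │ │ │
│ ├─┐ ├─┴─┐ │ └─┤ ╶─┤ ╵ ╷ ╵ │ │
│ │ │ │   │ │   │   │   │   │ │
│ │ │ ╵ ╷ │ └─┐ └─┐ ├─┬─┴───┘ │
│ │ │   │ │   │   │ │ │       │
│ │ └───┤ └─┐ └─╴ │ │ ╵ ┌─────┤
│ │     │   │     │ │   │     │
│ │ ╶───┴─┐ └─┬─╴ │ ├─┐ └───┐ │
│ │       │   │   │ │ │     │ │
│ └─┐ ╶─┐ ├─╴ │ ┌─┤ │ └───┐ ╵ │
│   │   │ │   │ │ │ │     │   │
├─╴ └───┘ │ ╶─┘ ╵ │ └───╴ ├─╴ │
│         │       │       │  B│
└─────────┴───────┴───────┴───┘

Checking cell at (2, 11):
Number of passages: 1
Cell type: dead end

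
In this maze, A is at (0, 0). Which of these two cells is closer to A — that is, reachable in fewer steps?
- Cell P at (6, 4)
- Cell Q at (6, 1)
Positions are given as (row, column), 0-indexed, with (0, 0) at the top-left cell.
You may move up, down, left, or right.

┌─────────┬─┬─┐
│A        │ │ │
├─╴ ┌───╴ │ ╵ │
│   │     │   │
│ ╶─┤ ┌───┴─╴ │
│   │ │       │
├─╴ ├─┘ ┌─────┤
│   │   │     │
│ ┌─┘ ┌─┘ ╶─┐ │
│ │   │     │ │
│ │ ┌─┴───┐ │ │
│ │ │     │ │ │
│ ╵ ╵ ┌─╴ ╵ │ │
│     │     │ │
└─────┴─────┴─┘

Shortest path A → P at (6, 4): 16 steps
Shortest path A → Q at (6, 1): 11 steps

Q is closer (11 steps vs 16 steps).

Path to P:

┌─────────┬─┬─┐
│A ↓      │ │ │
├─╴ ┌───╴ │ ╵ │
│↓ ↲│     │   │
│ ╶─┤ ┌───┴─╴ │
│↳ ↓│ │       │
├─╴ ├─┘ ┌─────┤
│↓ ↲│   │     │
│ ┌─┘ ┌─┘ ╶─┐ │
│↓│   │     │ │
│ │ ┌─┴───┐ │ │
│↓│ │↱ → ↓│ │ │
│ ╵ ╵ ┌─╴ ╵ │ │
│↳ → ↑│  P  │ │
└─────┴─────┴─┘

Path to Q:

┌─────────┬─┬─┐
│A ↓      │ │ │
├─╴ ┌───╴ │ ╵ │
│↓ ↲│     │   │
│ ╶─┤ ┌───┴─╴ │
│↳ ↓│ │       │
├─╴ ├─┘ ┌─────┤
│↓ ↲│   │     │
│ ┌─┘ ┌─┘ ╶─┐ │
│↓│   │     │ │
│ │ ┌─┴───┐ │ │
│↓│ │     │ │ │
│ ╵ ╵ ┌─╴ ╵ │ │
│↳ Q  │     │ │
└─────┴─────┴─┘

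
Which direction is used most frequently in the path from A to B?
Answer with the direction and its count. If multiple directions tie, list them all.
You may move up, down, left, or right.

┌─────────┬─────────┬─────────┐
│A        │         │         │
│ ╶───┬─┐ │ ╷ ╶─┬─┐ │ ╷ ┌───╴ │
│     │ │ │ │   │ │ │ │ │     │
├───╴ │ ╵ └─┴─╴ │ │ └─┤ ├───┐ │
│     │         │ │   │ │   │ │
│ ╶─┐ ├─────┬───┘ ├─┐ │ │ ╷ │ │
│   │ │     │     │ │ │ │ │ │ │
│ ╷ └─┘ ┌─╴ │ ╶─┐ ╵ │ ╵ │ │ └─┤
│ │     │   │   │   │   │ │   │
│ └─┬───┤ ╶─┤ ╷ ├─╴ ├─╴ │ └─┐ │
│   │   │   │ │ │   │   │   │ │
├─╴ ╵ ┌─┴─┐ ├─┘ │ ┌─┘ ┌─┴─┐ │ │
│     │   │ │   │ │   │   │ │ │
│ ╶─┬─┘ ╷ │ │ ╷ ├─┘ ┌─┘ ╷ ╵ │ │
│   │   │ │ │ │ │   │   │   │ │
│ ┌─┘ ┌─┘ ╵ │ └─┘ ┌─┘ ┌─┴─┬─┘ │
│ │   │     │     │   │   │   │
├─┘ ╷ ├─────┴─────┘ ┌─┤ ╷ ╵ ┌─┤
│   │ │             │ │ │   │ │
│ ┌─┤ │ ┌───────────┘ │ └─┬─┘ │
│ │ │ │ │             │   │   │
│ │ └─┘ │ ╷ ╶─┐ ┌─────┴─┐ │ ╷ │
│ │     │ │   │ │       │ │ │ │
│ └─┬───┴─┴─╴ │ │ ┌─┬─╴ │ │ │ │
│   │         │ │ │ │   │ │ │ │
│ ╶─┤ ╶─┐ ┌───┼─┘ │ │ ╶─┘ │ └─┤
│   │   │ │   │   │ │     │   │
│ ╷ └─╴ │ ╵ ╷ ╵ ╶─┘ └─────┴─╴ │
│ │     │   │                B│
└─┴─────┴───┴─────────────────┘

Directions: down, right, right, down, left, left, down, right, down, right, right, up, right, right, down, left, down, right, down, down, down, left, up, up, left, down, left, down, left, down, left, down, down, down, down, right, down, right, right, up, left, up, right, right, down, down, right, up, right, down, right, right, right, right, right, right, right, right
Counts: {'down': 20, 'right': 23, 'left': 9, 'up': 6}
Most common: right (23 times)

Solution:

┌─────────┬─────────┬─────────┐
│A        │         │         │
│ ╶───┬─┐ │ ╷ ╶─┬─┐ │ ╷ ┌───╴ │
│↳ → ↓│ │ │ │   │ │ │ │ │     │
├───╴ │ ╵ └─┴─╴ │ │ └─┤ ├───┐ │
│↓ ← ↲│         │ │   │ │   │ │
│ ╶─┐ ├─────┬───┘ ├─┐ │ │ ╷ │ │
│↳ ↓│ │↱ → ↓│     │ │ │ │ │ │ │
│ ╷ └─┘ ┌─╴ │ ╶─┐ ╵ │ ╵ │ │ └─┤
│ │↳ → ↑│↓ ↲│   │   │   │ │   │
│ └─┬───┤ ╶─┤ ╷ ├─╴ ├─╴ │ └─┐ │
│   │   │↳ ↓│ │ │   │   │   │ │
├─╴ ╵ ┌─┴─┐ ├─┘ │ ┌─┘ ┌─┴─┐ │ │
│     │↓ ↰│↓│   │ │   │   │ │ │
│ ╶─┬─┘ ╷ │ │ ╷ ├─┘ ┌─┘ ╷ ╵ │ │
│   │↓ ↲│↑│↓│ │ │   │   │   │ │
│ ┌─┘ ┌─┘ ╵ │ └─┘ ┌─┘ ┌─┴─┬─┘ │
│ │↓ ↲│  ↑ ↲│     │   │   │   │
├─┘ ╷ ├─────┴─────┘ ┌─┤ ╷ ╵ ┌─┤
│↓ ↲│ │             │ │ │   │ │
│ ┌─┤ │ ┌───────────┘ │ └─┬─┘ │
│↓│ │ │ │             │   │   │
│ │ └─┘ │ ╷ ╶─┐ ┌─────┴─┐ │ ╷ │
│↓│     │ │   │ │       │ │ │ │
│ └─┬───┴─┴─╴ │ │ ┌─┬─╴ │ │ │ │
│↓  │↱ → ↓    │ │ │ │   │ │ │ │
│ ╶─┤ ╶─┐ ┌───┼─┘ │ │ ╶─┘ │ └─┤
│↳ ↓│↑ ↰│↓│↱ ↓│   │ │     │   │
│ ╷ └─╴ │ ╵ ╷ ╵ ╶─┘ └─────┴─╴ │
│ │↳ → ↑│↳ ↑│↳ → → → → → → → B│
└─┴─────┴───┴─────────────────┘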